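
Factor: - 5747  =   - 7^1*821^1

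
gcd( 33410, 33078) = 2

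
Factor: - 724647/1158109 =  - 3^1 * 7^1 * 11^1*617^( - 1)  *  1877^ ( - 1) * 3137^1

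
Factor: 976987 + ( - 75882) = 901105 = 5^1*180221^1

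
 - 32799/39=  - 841 = -  841.00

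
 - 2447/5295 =-1 + 2848/5295 = -  0.46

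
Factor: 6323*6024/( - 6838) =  - 19044876/3419 = - 2^2*3^1*13^( - 1)*251^1*263^( - 1)*6323^1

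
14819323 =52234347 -37415024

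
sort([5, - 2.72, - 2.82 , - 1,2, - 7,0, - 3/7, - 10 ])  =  [ -10 , - 7,-2.82,  -  2.72, -1, - 3/7, 0,2,5]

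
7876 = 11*716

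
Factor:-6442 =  - 2^1*3221^1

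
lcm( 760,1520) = 1520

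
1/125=1/125=0.01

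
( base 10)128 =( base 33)3T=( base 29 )4c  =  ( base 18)72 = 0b10000000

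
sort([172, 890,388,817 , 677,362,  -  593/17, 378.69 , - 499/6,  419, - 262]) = [ - 262 , - 499/6, - 593/17,172,362,378.69,  388,419,677 , 817,890] 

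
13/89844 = 13/89844 = 0.00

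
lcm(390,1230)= 15990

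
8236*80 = 658880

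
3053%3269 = 3053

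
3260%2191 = 1069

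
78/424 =39/212 = 0.18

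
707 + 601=1308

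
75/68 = 1  +  7/68 = 1.10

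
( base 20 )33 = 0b111111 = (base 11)58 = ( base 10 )63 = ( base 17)3c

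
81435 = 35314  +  46121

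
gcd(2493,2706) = 3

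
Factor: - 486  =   - 2^1 * 3^5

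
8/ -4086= - 1 + 2039/2043 = - 0.00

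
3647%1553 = 541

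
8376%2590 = 606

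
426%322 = 104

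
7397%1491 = 1433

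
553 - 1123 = -570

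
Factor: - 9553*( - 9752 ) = 2^3*23^1*41^1*53^1 *233^1= 93160856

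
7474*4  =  29896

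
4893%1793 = 1307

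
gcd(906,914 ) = 2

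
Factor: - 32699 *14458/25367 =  -472762142/25367=- 2^1*19^1 * 1721^1*7229^1*25367^ ( - 1)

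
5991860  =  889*6740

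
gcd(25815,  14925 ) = 15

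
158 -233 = -75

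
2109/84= 25 + 3/28 =25.11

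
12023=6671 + 5352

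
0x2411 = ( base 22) J1F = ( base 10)9233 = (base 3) 110122222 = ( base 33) 8FQ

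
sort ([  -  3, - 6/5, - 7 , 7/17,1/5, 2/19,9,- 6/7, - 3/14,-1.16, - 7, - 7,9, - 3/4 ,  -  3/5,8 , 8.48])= [ - 7, -7,-7,-3,-6/5, - 1.16,-6/7, - 3/4,-3/5,-3/14, 2/19, 1/5,7/17,8,8.48, 9,9]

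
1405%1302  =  103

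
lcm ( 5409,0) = 0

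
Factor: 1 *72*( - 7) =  - 504 = -2^3*3^2 *7^1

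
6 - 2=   4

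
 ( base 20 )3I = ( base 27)2o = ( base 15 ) 53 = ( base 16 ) 4E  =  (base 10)78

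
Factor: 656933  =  353^1 * 1861^1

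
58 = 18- - 40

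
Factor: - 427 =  - 7^1 *61^1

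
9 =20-11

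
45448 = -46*( - 988 )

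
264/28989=88/9663= 0.01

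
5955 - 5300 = 655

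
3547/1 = 3547 = 3547.00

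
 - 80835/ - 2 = 40417 + 1/2 = 40417.50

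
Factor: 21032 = 2^3*11^1*239^1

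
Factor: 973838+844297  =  1818135 = 3^2*5^1*11^1*3673^1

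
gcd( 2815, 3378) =563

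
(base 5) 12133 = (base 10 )918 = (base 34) r0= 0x396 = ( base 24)1E6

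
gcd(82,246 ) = 82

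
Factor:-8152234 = -2^1 * 199^1*20483^1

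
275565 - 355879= -80314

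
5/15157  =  5/15157 = 0.00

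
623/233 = 623/233 = 2.67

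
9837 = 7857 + 1980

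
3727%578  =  259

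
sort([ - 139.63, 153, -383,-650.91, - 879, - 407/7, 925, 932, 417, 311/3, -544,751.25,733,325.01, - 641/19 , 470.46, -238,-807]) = [ - 879,  -  807 ,-650.91,  -  544, - 383 , -238,- 139.63,-407/7, - 641/19, 311/3, 153, 325.01,417,470.46,733 , 751.25, 925,932]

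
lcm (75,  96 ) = 2400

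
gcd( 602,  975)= 1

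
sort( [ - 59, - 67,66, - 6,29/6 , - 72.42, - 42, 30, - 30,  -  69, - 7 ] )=[ - 72.42, - 69, - 67, - 59, - 42, - 30, - 7, - 6, 29/6, 30, 66 ]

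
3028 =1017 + 2011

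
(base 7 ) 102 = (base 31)1K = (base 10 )51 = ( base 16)33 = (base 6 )123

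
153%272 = 153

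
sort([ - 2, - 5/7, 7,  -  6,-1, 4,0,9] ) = [  -  6,-2,-1, - 5/7, 0, 4, 7,9]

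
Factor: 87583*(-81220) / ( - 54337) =7113491260/54337 = 2^2*5^1*31^1*67^( - 1)*131^1 * 811^( - 1 )*87583^1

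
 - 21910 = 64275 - 86185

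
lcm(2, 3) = 6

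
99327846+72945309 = 172273155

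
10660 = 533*20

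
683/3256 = 683/3256 = 0.21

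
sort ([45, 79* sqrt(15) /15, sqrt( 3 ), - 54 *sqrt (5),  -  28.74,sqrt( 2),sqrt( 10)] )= [ -54*sqrt(5 ),-28.74,sqrt(2 ),sqrt ( 3),sqrt( 10) , 79*sqrt( 15)/15,45]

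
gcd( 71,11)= 1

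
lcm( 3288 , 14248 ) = 42744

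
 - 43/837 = -1 + 794/837 = - 0.05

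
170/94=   1 + 38/47   =  1.81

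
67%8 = 3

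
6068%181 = 95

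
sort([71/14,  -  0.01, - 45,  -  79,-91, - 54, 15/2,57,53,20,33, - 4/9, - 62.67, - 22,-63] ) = [-91, - 79, - 63, - 62.67, -54, - 45, - 22, -4/9, - 0.01 , 71/14, 15/2, 20, 33,  53,  57 ] 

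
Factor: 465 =3^1*5^1 * 31^1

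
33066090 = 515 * 64206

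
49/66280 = 49/66280=   0.00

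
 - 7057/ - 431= 16  +  161/431= 16.37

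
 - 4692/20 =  - 235+2/5  =  - 234.60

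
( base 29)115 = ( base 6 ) 4015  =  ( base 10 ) 875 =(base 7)2360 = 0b1101101011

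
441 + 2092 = 2533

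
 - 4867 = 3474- 8341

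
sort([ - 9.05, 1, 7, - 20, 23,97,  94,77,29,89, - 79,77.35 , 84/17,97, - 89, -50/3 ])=[ - 89 , - 79 ,-20, - 50/3, - 9.05,1,84/17,7,23,29, 77, 77.35, 89,94,  97, 97 ]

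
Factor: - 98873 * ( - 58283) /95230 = 5762615059/95230 = 2^( - 1)*5^(- 1 )*89^(  -  1) * 107^( - 1)*167^1*349^1*98873^1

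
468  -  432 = 36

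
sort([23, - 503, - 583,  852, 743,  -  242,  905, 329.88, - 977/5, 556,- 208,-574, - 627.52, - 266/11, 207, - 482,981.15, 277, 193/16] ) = [-627.52, - 583,  -  574, - 503, - 482, - 242,-208,-977/5,- 266/11, 193/16, 23,207, 277, 329.88, 556,743, 852, 905, 981.15]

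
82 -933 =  - 851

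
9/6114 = 3/2038 = 0.00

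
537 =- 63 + 600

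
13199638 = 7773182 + 5426456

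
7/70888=7/70888 = 0.00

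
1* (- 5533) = -5533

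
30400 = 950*32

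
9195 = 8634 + 561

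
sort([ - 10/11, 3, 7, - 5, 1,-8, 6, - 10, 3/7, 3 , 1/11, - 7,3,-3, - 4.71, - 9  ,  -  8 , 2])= [- 10, - 9,-8, - 8, - 7 , - 5, - 4.71,-3, - 10/11,1/11, 3/7,1, 2,3,3,3,6,7] 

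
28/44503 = 28/44503 = 0.00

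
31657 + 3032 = 34689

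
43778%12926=5000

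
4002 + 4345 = 8347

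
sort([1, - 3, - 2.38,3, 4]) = [ - 3, - 2.38,1, 3, 4 ] 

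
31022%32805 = 31022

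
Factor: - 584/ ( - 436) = 2^1 * 73^1*109^( - 1)  =  146/109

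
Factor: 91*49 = 4459 = 7^3*13^1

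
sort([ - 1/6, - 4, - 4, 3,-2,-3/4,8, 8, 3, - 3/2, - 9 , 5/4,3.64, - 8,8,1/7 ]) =[  -  9, - 8, - 4, - 4,  -  2 , - 3/2, - 3/4,-1/6, 1/7, 5/4, 3, 3,  3.64, 8, 8, 8] 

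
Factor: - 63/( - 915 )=3^1*  5^( - 1)*7^1*61^(  -  1)  =  21/305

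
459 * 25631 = 11764629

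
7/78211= 1/11173= 0.00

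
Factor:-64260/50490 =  - 14/11 = -2^1*7^1 * 11^( - 1)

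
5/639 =5/639= 0.01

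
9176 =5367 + 3809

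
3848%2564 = 1284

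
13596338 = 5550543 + 8045795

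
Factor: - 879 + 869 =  - 10 = - 2^1 * 5^1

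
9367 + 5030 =14397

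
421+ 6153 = 6574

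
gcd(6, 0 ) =6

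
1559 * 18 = 28062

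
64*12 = 768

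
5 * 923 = 4615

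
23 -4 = 19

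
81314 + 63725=145039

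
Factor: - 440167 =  - 7^2*13^1 * 691^1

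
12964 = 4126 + 8838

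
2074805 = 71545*29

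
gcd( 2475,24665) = 5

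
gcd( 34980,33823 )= 1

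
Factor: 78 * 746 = 2^2*3^1*13^1 * 373^1= 58188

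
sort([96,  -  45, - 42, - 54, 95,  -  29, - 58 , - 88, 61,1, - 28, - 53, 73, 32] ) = [ - 88,  -  58,  -  54,-53, - 45, -42,  -  29,-28, 1,  32,61,  73,95,  96 ]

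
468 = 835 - 367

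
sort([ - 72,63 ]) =[ - 72 , 63]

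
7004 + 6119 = 13123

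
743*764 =567652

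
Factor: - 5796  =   - 2^2*3^2*7^1*23^1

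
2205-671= 1534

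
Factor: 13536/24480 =5^(- 1)*17^( - 1)*47^1 = 47/85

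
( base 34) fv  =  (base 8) 1035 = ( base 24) md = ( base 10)541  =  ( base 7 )1402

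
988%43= 42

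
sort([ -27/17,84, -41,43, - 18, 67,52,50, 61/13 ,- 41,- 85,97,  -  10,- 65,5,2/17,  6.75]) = [ -85,  -  65,-41, - 41,- 18, -10 , -27/17,2/17,  61/13,5,6.75,43, 50, 52,67, 84, 97] 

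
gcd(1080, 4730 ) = 10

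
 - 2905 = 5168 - 8073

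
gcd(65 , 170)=5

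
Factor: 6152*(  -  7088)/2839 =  - 2^7*17^( - 1)*167^( - 1)*443^1*769^1 = - 43605376/2839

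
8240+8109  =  16349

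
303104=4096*74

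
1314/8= 657/4=164.25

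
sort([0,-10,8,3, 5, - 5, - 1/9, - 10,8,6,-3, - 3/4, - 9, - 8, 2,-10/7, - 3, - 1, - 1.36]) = [ - 10, - 10,-9,  -  8 , - 5, - 3, -3, - 10/7 ,-1.36,-1 ,- 3/4, - 1/9,0,2,3,5,6,8,8]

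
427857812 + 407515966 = 835373778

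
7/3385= 7/3385=0.00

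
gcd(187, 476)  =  17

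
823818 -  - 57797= 881615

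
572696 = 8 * 71587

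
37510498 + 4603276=42113774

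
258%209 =49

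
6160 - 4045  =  2115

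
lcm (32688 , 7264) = 65376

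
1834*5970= 10948980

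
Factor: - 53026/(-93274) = 26513/46637 = 149^( - 1 )*313^( - 1)  *26513^1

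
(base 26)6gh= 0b1000110001001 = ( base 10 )4489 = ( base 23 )8b4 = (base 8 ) 10611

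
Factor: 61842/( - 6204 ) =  - 2^(-1 )*47^(-1 ) * 937^1=- 937/94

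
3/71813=3/71813 = 0.00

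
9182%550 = 382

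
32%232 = 32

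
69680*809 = 56371120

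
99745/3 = 33248 + 1/3 = 33248.33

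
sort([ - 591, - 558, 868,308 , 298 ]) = [ - 591, - 558,298,308,868]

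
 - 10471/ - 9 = 10471/9 = 1163.44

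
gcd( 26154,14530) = 2906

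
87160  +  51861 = 139021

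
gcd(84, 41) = 1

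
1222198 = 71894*17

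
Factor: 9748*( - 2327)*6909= -2^2*3^1*7^2*13^1*47^1*179^1*2437^1 = -156720964764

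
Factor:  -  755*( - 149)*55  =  6187225 = 5^2*11^1*149^1*151^1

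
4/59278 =2/29639 = 0.00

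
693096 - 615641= 77455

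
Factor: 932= 2^2*233^1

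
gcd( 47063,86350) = 1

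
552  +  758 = 1310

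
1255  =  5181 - 3926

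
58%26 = 6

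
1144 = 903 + 241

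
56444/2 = 28222 = 28222.00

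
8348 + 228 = 8576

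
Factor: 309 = 3^1*103^1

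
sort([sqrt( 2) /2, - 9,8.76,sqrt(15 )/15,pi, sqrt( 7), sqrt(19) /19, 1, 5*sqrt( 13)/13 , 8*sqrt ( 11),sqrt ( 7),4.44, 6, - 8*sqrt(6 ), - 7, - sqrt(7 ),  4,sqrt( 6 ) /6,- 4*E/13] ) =[ - 8*sqrt ( 6 ), - 9,-7, - sqrt(  7 ), - 4  *  E/13, sqrt( 19)/19 , sqrt (15 ) /15, sqrt( 6) /6,sqrt( 2)/2, 1, 5  *sqrt(13)/13 , sqrt( 7 ), sqrt(7 ),  pi, 4, 4.44, 6, 8.76,8*sqrt(11 )]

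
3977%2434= 1543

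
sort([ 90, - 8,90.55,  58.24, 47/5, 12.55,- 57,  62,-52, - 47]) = [ - 57,  -  52, - 47,-8,47/5,12.55,58.24, 62, 90,90.55]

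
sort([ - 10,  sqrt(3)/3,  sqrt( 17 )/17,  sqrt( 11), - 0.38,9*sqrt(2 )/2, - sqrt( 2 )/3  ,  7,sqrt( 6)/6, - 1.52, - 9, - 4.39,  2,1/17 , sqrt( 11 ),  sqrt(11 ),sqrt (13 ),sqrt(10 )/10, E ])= [ - 10 , - 9,  -  4.39 , - 1.52, - sqrt( 2) /3 , - 0.38,1/17,sqrt(17)/17,  sqrt(10)/10, sqrt( 6) /6, sqrt( 3)/3,2,E,  sqrt( 11),sqrt(11),  sqrt(11 ), sqrt(13),9*sqrt( 2) /2,7]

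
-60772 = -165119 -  - 104347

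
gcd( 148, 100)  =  4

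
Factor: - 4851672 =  - 2^3 *3^1*7^1 * 28879^1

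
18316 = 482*38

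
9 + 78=87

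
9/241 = 9/241=0.04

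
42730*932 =39824360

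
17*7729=131393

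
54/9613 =54/9613=0.01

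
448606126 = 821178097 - 372571971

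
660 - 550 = 110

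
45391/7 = 45391/7=6484.43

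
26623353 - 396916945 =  - 370293592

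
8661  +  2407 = 11068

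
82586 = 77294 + 5292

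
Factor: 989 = 23^1*43^1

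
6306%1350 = 906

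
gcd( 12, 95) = 1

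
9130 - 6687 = 2443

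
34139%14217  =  5705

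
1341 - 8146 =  - 6805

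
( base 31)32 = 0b1011111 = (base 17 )5A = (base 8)137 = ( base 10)95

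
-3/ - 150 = 1/50 = 0.02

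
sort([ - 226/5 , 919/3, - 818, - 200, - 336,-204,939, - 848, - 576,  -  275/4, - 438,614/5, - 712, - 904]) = [ - 904, - 848, - 818, - 712, - 576 , - 438, - 336 , - 204, - 200, - 275/4, - 226/5, 614/5, 919/3, 939]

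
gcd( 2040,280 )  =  40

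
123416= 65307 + 58109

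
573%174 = 51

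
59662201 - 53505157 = 6157044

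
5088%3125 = 1963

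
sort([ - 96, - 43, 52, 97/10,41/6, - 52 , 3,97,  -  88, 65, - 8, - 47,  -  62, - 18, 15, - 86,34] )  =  [ -96, - 88, -86, - 62 , - 52, - 47, - 43, - 18,  -  8,3,41/6, 97/10, 15, 34 , 52,65 , 97]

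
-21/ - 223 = 21/223 = 0.09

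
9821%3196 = 233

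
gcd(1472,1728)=64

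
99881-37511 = 62370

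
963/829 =963/829 = 1.16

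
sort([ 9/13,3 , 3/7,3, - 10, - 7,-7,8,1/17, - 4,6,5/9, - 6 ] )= [ - 10,-7, - 7,-6, - 4, 1/17,  3/7,5/9,9/13,3, 3, 6,8 ] 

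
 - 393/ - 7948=393/7948 = 0.05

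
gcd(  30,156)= 6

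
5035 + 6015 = 11050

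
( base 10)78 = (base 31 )2g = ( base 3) 2220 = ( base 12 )66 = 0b1001110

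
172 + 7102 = 7274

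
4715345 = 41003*115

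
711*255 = 181305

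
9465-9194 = 271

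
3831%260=191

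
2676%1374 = 1302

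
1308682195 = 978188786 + 330493409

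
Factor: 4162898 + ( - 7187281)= - 3024383=- 631^1* 4793^1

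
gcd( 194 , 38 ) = 2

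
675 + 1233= 1908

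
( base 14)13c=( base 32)7q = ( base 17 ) ec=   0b11111010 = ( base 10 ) 250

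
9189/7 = 9189/7 = 1312.71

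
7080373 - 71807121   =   -64726748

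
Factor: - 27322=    - 2^1 * 19^1*719^1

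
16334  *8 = 130672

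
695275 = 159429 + 535846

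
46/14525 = 46/14525= 0.00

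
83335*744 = 62001240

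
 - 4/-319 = 4/319=0.01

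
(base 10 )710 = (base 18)238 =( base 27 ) q8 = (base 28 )PA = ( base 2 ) 1011000110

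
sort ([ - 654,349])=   [ - 654 , 349 ]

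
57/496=57/496 = 0.11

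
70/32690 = 1/467 = 0.00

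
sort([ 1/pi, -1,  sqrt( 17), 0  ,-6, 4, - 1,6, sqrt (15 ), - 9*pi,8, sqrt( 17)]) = [ - 9*pi, - 6,-1,-1, 0,1/pi, sqrt (15), 4, sqrt( 17), sqrt( 17 ), 6,8 ] 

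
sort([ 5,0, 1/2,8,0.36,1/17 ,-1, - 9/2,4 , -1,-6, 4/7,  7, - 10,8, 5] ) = [ - 10, - 6, - 9/2, - 1, - 1,0, 1/17,0.36,  1/2,4/7, 4, 5,5,7,8, 8]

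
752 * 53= 39856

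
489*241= 117849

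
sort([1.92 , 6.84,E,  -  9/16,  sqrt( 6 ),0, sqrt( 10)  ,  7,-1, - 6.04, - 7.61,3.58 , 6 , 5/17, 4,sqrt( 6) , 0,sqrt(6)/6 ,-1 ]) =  [-7.61 , - 6.04 ,- 1 ,-1, - 9/16, 0,0, 5/17, sqrt ( 6)/6, 1.92,sqrt( 6) , sqrt(6),E , sqrt(10 ), 3.58 , 4, 6, 6.84,7 ]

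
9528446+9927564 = 19456010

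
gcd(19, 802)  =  1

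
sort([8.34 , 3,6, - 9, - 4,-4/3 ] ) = [  -  9,-4, - 4/3,3,6,8.34 ] 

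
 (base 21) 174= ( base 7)1504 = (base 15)297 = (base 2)1001010000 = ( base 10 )592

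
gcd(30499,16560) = 1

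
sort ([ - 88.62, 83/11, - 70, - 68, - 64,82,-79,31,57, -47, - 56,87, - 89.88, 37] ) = [ - 89.88, - 88.62, - 79, - 70,  -  68, - 64, - 56, - 47, 83/11, 31, 37, 57, 82, 87 ] 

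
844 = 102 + 742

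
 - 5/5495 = - 1 + 1098/1099 = -0.00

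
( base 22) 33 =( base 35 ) 1y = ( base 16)45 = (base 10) 69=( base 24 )2l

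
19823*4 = 79292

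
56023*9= 504207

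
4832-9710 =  - 4878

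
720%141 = 15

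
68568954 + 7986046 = 76555000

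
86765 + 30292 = 117057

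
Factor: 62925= 3^1 * 5^2*839^1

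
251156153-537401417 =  - 286245264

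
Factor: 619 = 619^1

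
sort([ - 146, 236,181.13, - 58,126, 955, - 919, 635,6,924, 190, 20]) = [ - 919,-146, - 58,6, 20, 126, 181.13, 190, 236, 635,924,955]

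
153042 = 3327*46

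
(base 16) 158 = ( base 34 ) a4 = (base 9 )422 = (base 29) bp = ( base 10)344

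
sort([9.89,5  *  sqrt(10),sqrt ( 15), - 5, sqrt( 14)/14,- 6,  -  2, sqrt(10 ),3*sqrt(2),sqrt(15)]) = [ - 6, - 5,- 2, sqrt(14 )/14,sqrt( 10 ) , sqrt( 15),  sqrt( 15), 3  *sqrt( 2), 9.89,5*sqrt( 10) ] 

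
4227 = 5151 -924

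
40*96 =3840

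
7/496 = 7/496=0.01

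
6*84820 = 508920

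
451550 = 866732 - 415182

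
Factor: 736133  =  97^1*7589^1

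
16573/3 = 5524+1/3 = 5524.33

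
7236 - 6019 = 1217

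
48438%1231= 429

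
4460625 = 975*4575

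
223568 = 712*314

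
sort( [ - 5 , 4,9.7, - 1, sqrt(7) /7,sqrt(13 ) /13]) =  [- 5, - 1, sqrt( 13)/13,sqrt( 7)/7,4,9.7]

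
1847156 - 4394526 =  - 2547370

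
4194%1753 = 688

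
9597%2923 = 828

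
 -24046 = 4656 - 28702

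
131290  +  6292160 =6423450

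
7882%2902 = 2078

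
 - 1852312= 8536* ( - 217)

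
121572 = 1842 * 66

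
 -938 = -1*938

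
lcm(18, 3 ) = 18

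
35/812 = 5/116 = 0.04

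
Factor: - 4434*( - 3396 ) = 15057864 =2^3*3^2*283^1*739^1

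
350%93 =71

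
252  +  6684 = 6936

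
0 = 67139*0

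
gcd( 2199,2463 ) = 3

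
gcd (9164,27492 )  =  9164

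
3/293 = 3/293 =0.01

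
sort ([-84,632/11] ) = [-84,632/11] 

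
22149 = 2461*9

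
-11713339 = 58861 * (-199)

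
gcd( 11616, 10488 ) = 24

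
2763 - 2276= 487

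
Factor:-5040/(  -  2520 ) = 2 = 2^1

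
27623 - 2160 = 25463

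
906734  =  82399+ 824335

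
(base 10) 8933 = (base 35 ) 7A8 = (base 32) 8n5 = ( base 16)22E5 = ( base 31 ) 995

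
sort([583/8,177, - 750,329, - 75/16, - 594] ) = [ - 750,  -  594, - 75/16, 583/8,177,329 ] 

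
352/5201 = 352/5201 = 0.07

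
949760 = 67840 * 14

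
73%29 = 15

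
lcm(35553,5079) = 35553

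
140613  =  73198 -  - 67415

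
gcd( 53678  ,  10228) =2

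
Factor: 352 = 2^5 * 11^1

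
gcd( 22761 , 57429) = 81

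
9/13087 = 9/13087 = 0.00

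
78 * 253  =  19734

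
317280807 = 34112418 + 283168389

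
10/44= 5/22 = 0.23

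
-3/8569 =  - 3/8569 = - 0.00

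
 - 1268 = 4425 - 5693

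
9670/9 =9670/9 = 1074.44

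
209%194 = 15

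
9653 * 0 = 0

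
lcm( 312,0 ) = 0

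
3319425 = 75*44259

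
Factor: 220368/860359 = 2^4*3^1* 103^ (-1 ) * 4591^1 * 8353^( - 1)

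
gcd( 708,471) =3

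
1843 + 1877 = 3720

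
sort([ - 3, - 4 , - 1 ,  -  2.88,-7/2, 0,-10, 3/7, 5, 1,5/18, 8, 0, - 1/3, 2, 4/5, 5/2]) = [-10, - 4,- 7/2, - 3,  -  2.88,  -  1, - 1/3, 0, 0, 5/18, 3/7, 4/5, 1, 2,  5/2,5, 8]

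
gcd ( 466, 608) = 2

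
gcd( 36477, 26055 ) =5211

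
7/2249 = 7/2249  =  0.00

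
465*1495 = 695175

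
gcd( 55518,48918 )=6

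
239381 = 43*5567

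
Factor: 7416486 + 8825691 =3^1*7^2*110491^1 = 16242177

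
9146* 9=82314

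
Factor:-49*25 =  - 1225 = -5^2* 7^2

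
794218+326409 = 1120627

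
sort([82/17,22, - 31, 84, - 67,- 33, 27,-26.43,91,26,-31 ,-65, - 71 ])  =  [-71, - 67,-65, - 33, - 31,- 31 , -26.43, 82/17,22,  26,27,84, 91]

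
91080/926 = 45540/463=98.36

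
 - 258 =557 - 815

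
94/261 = 94/261 = 0.36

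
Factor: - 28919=  -  11^2 * 239^1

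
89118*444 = 39568392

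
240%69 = 33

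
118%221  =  118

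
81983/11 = 7453 = 7453.00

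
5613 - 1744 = 3869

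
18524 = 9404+9120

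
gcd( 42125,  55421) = 1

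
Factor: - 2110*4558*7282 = - 2^3*5^1*11^1*43^1*53^1*211^1 *331^1=-70033761160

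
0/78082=0= 0.00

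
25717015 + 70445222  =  96162237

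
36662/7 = 36662/7 =5237.43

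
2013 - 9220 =-7207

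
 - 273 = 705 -978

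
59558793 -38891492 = 20667301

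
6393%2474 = 1445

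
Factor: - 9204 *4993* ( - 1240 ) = 56984909280 =2^5*3^1 * 5^1*13^1  *31^1*59^1*4993^1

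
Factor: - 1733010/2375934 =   -  5^1*11^( - 1)*61^1*947^1*35999^( - 1) = -  288835/395989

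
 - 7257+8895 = 1638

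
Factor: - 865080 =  - 2^3*3^5*5^1*89^1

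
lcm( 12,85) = 1020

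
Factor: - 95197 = -23^1 * 4139^1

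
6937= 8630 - 1693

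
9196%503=142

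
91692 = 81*1132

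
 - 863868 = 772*( - 1119 )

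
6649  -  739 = 5910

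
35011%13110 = 8791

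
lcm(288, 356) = 25632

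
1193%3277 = 1193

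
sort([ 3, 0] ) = [0,3]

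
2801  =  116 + 2685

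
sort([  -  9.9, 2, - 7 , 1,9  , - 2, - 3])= [  -  9.9, - 7, - 3,  -  2 , 1, 2,9]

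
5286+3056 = 8342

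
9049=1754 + 7295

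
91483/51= 91483/51=1793.78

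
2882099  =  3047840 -165741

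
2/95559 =2/95559=0.00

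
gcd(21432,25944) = 1128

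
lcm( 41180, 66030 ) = 3829740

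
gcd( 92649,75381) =3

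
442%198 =46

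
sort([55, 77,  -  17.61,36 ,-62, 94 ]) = [ - 62  ,-17.61, 36,55, 77,94] 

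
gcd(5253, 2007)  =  3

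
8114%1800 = 914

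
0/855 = 0 = 0.00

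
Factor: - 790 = -2^1*5^1 * 79^1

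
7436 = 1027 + 6409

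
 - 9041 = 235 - 9276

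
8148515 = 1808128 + 6340387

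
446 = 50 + 396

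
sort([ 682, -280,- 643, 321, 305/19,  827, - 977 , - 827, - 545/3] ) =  [ - 977,  -  827, - 643, - 280, - 545/3, 305/19,321,682, 827]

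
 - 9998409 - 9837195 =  - 19835604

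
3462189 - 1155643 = 2306546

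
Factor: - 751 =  - 751^1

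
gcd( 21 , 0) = 21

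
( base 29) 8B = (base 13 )159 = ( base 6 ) 1043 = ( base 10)243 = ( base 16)F3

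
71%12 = 11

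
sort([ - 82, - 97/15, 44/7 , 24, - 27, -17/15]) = [ - 82, - 27 , - 97/15 , - 17/15 , 44/7, 24 ]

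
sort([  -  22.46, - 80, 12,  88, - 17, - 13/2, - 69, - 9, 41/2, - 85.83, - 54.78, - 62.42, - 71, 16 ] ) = [ - 85.83, - 80, - 71,  -  69, - 62.42,-54.78, - 22.46, - 17, -9, - 13/2,12, 16, 41/2 , 88] 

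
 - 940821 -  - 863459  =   - 77362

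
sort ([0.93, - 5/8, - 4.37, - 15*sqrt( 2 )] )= [-15*sqrt (2), - 4.37 , - 5/8, 0.93] 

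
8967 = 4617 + 4350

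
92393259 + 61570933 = 153964192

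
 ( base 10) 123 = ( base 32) 3r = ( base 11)102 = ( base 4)1323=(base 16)7b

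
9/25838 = 9/25838 = 0.00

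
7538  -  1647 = 5891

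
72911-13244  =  59667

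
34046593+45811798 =79858391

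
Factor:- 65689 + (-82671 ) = -148360 =- 2^3*5^1*3709^1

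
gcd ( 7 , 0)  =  7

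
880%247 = 139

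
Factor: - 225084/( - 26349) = 75028/8783 = 2^2*8783^( - 1)*18757^1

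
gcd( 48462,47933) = 1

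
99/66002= 99/66002 =0.00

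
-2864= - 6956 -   -  4092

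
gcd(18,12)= 6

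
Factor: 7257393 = 3^2*11^1 *13^1*5639^1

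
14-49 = - 35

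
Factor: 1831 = 1831^1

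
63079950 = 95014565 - 31934615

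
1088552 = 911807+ 176745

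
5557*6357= 35325849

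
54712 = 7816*7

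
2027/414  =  4 + 371/414=4.90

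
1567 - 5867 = - 4300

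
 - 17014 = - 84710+67696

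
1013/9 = 112 + 5/9 = 112.56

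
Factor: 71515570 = 2^1*5^1*7^1*1021651^1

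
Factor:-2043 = - 3^2*227^1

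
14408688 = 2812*5124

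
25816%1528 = 1368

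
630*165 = 103950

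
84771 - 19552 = 65219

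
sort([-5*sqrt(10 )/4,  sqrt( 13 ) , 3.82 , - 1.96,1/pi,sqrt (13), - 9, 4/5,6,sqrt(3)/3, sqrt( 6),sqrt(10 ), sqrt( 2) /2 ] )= [ - 9, - 5*sqrt( 10 )/4, - 1.96,1/pi,  sqrt(3 )/3,sqrt( 2 )/2,4/5, sqrt(6 ),sqrt( 10 ),sqrt( 13 ) , sqrt( 13) , 3.82 , 6 ]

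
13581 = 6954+6627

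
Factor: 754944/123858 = 128/21 = 2^7*3^( - 1)*7^ ( - 1)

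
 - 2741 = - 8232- - 5491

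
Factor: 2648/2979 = 8/9 = 2^3*3^ (-2)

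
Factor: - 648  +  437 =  - 211^1 = - 211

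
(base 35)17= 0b101010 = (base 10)42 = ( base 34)18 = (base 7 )60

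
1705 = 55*31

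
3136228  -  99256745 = -96120517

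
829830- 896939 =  - 67109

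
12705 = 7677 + 5028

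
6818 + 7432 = 14250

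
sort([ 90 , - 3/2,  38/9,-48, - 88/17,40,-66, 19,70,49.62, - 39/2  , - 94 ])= [ - 94, - 66 , - 48 , - 39/2, - 88/17,-3/2, 38/9, 19,40,49.62,70,90 ]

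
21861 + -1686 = 20175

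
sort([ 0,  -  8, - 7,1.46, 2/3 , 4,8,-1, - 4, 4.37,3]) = [  -  8,-7,  -  4,- 1,0, 2/3,1.46,3 , 4, 4.37,8 ] 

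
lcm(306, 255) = 1530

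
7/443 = 7/443= 0.02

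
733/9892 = 733/9892 = 0.07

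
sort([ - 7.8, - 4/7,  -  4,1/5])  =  [  -  7.8,  -  4, - 4/7,1/5]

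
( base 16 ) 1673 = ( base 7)22520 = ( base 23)ajk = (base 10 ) 5747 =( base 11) 4355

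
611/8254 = 611/8254 = 0.07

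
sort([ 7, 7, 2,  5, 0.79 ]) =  [ 0.79, 2,  5,7,7] 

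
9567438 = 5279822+4287616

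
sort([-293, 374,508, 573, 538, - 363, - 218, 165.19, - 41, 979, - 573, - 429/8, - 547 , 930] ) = [ - 573 , - 547, - 363, - 293, - 218, - 429/8, - 41,165.19, 374,508,538,573,930,979] 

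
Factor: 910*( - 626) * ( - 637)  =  362873420 = 2^2*5^1 *7^3*13^2*313^1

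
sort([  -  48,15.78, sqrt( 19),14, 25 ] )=[ - 48,sqrt(19), 14, 15.78, 25]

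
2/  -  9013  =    -  2/9013 = - 0.00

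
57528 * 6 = 345168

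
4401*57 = 250857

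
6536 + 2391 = 8927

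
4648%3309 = 1339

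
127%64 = 63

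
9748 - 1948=7800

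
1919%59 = 31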